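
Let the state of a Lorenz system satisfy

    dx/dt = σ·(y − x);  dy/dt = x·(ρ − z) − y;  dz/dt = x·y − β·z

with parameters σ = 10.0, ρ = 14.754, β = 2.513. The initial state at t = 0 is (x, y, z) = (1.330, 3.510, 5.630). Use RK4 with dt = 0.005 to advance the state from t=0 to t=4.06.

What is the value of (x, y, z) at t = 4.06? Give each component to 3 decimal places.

(x, y, z) = (7.409, 7.845, 14.517)

t=0.000: state=(1.330, 3.510, 5.630)
step 1 (dt=0.005): k1=(21.800, 8.625, -9.480), k2=(21.471, 9.133, -9.199), k3=(21.492, 9.124, -9.202), k4=(21.182, 9.626, -8.922); state += dt/6·(k1+2k2+2k3+k4)
t=0.005: state=(1.437, 3.556, 5.584)
t=0.010: state=(1.542, 3.606, 5.541)
t=0.015: state=(1.644, 3.662, 5.500)
continuing one RK4 step at a time; state shown every 40 steps (Δt=0.2):
t=0.200: state=(5.648, 8.460, 6.856)
t=0.400: state=(10.049, 9.596, 18.598)
t=0.600: state=(4.366, 1.555, 16.965)
t=0.800: state=(1.774, 1.595, 10.790)
t=1.000: state=(2.576, 3.526, 7.338)
t=1.200: state=(5.906, 8.292, 8.458)
t=1.400: state=(9.267, 8.782, 17.790)
t=1.600: state=(4.749, 2.446, 16.493)
t=1.800: state=(2.603, 2.544, 11.100)
t=2.000: state=(3.795, 5.018, 8.519)
t=2.200: state=(7.265, 9.133, 11.736)
t=2.400: state=(7.871, 6.217, 17.935)
t=2.600: state=(4.130, 2.906, 14.520)
t=2.800: state=(3.487, 3.919, 10.574)
t=3.000: state=(5.496, 6.979, 10.246)
t=3.200: state=(7.956, 8.252, 15.312)
t=3.400: state=(5.960, 4.361, 16.314)
t=3.600: state=(3.988, 3.748, 12.609)
t=3.800: state=(4.756, 5.672, 10.726)
t=4.000: state=(6.981, 7.931, 13.167)
t=4.060: state=(7.409, 7.845, 14.517)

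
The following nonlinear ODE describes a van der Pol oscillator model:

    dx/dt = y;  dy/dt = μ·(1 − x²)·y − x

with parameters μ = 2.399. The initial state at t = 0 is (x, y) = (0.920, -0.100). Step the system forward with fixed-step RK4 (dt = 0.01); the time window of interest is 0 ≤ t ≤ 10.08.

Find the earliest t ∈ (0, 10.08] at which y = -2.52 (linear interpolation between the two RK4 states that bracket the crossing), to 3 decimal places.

t = 1.090

t=0.000: state=(0.920, -0.100)
step 1 (dt=0.01): k1=(-0.100, -0.957), k2=(-0.105, -0.958), k3=(-0.105, -0.958), k4=(-0.110, -0.960); state += dt/6·(k1+2k2+2k3+k4)
t=0.010: state=(0.919, -0.110)
t=0.020: state=(0.918, -0.119)
t=0.030: state=(0.917, -0.129)
continuing one RK4 step at a time; state shown every 50 steps (Δt=0.5):
t=0.500: state=(0.740, -0.660)
t=1.000: state=(0.138, -2.029)
t=1.090: state=(-0.066, -2.520)
next step: t=1.100: state=(-0.092, -2.580) — y has crossed -2.52
linear interpolation between t=1.090 (-2.51962) and t=1.100 (-2.57961) → t≈1.090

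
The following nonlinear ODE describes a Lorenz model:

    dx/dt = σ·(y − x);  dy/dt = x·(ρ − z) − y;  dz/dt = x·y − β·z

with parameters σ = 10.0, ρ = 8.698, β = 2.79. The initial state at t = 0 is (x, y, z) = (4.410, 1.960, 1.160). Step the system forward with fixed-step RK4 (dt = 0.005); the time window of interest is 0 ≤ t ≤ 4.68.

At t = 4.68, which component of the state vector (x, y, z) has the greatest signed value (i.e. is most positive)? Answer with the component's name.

t=0.000: state=(4.410, 1.960, 1.160)
step 1 (dt=0.005): k1=(-24.500, 31.283, 5.407), k2=(-23.105, 30.684, 5.590), k3=(-23.155, 30.710, 5.589), k4=(-21.807, 30.136, 5.762); state += dt/6·(k1+2k2+2k3+k4)
t=0.005: state=(4.294, 2.114, 1.188)
t=0.010: state=(4.192, 2.262, 1.218)
t=0.015: state=(4.101, 2.405, 1.249)
continuing one RK4 step at a time; state shown every 40 steps (Δt=0.2):
t=0.200: state=(4.943, 6.431, 3.590)
t=0.400: state=(7.324, 7.496, 9.628)
t=0.600: state=(5.141, 3.481, 10.839)
t=0.800: state=(2.877, 2.362, 7.723)
t=1.000: state=(2.737, 3.021, 5.499)
t=1.200: state=(3.816, 4.576, 5.066)
t=1.400: state=(5.431, 6.118, 6.911)
t=1.600: state=(5.811, 5.438, 9.275)
t=1.800: state=(4.535, 3.875, 8.899)
t=2.000: state=(3.728, 3.608, 7.319)
t=2.200: state=(3.960, 4.270, 6.465)
t=2.400: state=(4.750, 5.155, 6.911)
t=2.600: state=(5.252, 5.285, 8.106)
t=2.800: state=(4.899, 4.584, 8.507)
t=3.000: state=(4.331, 4.140, 7.874)
t=3.200: state=(4.227, 4.307, 7.222)
t=3.400: state=(4.550, 4.756, 7.192)
t=3.600: state=(4.886, 4.980, 7.698)
t=3.800: state=(4.862, 4.756, 8.080)
t=4.000: state=(4.586, 4.454, 7.934)
t=4.200: state=(4.433, 4.422, 7.571)
t=4.400: state=(4.527, 4.616, 7.428)
t=4.600: state=(4.710, 4.784, 7.602)
t=4.680: state=(4.756, 4.796, 7.709)
compare at T: x=4.756, y=4.796, z=7.709

largest component: z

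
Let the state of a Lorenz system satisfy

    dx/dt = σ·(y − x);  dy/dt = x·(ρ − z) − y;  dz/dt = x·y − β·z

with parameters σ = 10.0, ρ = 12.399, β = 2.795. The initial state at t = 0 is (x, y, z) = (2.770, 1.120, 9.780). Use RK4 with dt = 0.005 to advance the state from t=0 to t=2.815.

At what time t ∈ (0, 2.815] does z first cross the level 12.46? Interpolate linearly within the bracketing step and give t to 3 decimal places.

t=0.000: state=(2.770, 1.120, 9.780)
step 1 (dt=0.005): k1=(-16.500, 6.135, -24.233), k2=(-15.934, 6.177, -24.068), k3=(-15.947, 6.179, -24.067), k4=(-15.394, 6.219, -23.903); state += dt/6·(k1+2k2+2k3+k4)
t=0.005: state=(2.690, 1.151, 9.660)
t=0.010: state=(2.616, 1.182, 9.541)
t=0.015: state=(2.547, 1.214, 9.424)
continuing one RK4 step at a time; state shown every 20 steps (Δt=0.1):
t=0.100: state=(1.970, 1.799, 7.677)
t=0.200: state=(2.173, 2.690, 6.200)
t=0.300: state=(2.966, 4.041, 5.439)
t=0.400: state=(4.346, 6.036, 5.729)
t=0.500: state=(6.281, 8.364, 7.742)
t=0.600: state=(8.119, 9.425, 11.687)
t=0.615: state=(8.295, 9.331, 12.339)
next step: t=0.620: state=(8.344, 9.283, 12.552) — z has crossed 12.46
linear interpolation between t=0.615 (12.33859) and t=0.620 (12.55185) → t≈0.618

t = 0.618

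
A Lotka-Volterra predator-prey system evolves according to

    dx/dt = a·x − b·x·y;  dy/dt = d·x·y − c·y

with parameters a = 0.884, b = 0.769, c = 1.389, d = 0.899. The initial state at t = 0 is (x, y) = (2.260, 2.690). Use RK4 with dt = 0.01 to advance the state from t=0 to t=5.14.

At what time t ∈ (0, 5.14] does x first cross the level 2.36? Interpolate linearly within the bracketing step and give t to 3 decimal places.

t=0.000: state=(2.260, 2.690)
step 1 (dt=0.01): k1=(-2.677, 1.729), k2=(-2.676, 1.702), k3=(-2.676, 1.702), k4=(-2.675, 1.675); state += dt/6·(k1+2k2+2k3+k4)
t=0.010: state=(2.233, 2.707)
t=0.020: state=(2.207, 2.723)
t=0.030: state=(2.180, 2.739)
continuing one RK4 step at a time; state shown every 20 steps (Δt=0.2):
t=0.200: state=(1.747, 2.918)
t=0.400: state=(1.328, 2.909)
t=0.600: state=(1.026, 2.718)
t=0.800: state=(0.824, 2.428)
t=1.000: state=(0.694, 2.106)
t=1.200: state=(0.613, 1.793)
t=1.400: state=(0.568, 1.510)
t=1.600: state=(0.548, 1.264)
t=1.800: state=(0.547, 1.056)
t=2.000: state=(0.563, 0.884)
t=2.200: state=(0.593, 0.743)
t=2.400: state=(0.637, 0.628)
t=2.600: state=(0.695, 0.536)
t=2.800: state=(0.769, 0.463)
t=3.000: state=(0.858, 0.406)
t=3.200: state=(0.966, 0.362)
t=3.400: state=(1.093, 0.330)
t=3.600: state=(1.242, 0.308)
t=3.800: state=(1.415, 0.296)
t=4.000: state=(1.614, 0.295)
t=4.200: state=(1.839, 0.304)
t=4.400: state=(2.091, 0.328)
t=4.590: state=(2.352, 0.368)
next step: t=4.600: state=(2.366, 0.371) — x has crossed 2.36
linear interpolation between t=4.590 (2.35167) and t=4.600 (2.36582) → t≈4.596

t = 4.596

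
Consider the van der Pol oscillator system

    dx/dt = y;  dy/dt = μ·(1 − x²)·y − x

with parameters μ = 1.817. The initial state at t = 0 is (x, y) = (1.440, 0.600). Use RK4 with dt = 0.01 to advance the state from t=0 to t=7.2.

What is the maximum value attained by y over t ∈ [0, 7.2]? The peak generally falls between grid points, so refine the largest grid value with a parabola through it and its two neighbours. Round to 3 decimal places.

max y = 3.596

t=0.000: state=(1.440, 0.600)
step 1 (dt=0.01): k1=(0.600, -2.610), k2=(0.587, -2.597), k3=(0.587, -2.597), k4=(0.574, -2.583); state += dt/6·(k1+2k2+2k3+k4)
t=0.010: state=(1.446, 0.574)
t=0.020: state=(1.451, 0.548)
t=0.030: state=(1.457, 0.523)
continuing one RK4 step at a time; state shown every 25 steps (Δt=0.25):
t=0.250: state=(1.517, 0.060)
t=0.500: state=(1.490, -0.253)
t=0.750: state=(1.401, -0.441)
t=1.000: state=(1.272, -0.591)
t=1.250: state=(1.104, -0.762)
t=1.500: state=(0.884, -1.015)
t=1.750: state=(0.582, -1.451)
t=2.000: state=(0.129, -2.249)
t=2.250: state=(-0.574, -3.361)
t=2.500: state=(-1.429, -3.008)
t=2.750: state=(-1.919, -0.954)
t=3.000: state=(-2.012, 0.021)
t=3.250: state=(-1.967, 0.280)
t=3.500: state=(-1.885, 0.360)
t=3.750: state=(-1.789, 0.406)
t=4.000: state=(-1.683, 0.449)
t=4.250: state=(-1.564, 0.502)
t=4.500: state=(-1.430, 0.574)
t=4.750: state=(-1.274, 0.678)
t=5.000: state=(-1.086, 0.839)
t=5.250: state=(-0.846, 1.109)
t=5.500: state=(-0.514, 1.600)
t=5.750: state=(-0.011, 2.501)
t=6.000: state=(0.757, 3.547)
t=6.250: state=(1.586, 2.603)
t=6.500: state=(1.969, 0.634)
t=6.750: state=(2.015, -0.111)
t=7.000: state=(1.958, -0.304)
t=7.200: state=(1.891, -0.360)
largest grid value and its neighbours: y(6.040)=3.59491, y(6.050)=3.59606, y(6.060)=3.59244
parabola through these three points peaks at t≈6.047 with y≈3.59622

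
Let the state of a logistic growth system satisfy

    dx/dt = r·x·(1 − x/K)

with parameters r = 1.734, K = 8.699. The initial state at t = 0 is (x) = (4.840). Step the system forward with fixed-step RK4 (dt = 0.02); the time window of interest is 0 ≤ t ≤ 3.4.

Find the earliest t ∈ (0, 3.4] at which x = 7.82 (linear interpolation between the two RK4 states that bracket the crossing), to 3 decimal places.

t=0.000: state=(4.840)
step 1 (dt=0.02): k1=(3.723), k2=(3.716), k3=(3.716), k4=(3.707); state += dt/6·(k1+2k2+2k3+k4)
t=0.020: state=(4.914)
t=0.040: state=(4.988)
t=0.060: state=(5.062)
continuing one RK4 step at a time; state shown every 10 steps (Δt=0.2):
t=0.200: state=(5.563)
t=0.400: state=(6.220)
t=0.600: state=(6.787)
t=0.800: state=(7.254)
t=1.000: state=(7.625)
t=1.120: state=(7.806)
next step: t=1.140: state=(7.834) — x has crossed 7.82
linear interpolation between t=1.120 (7.80642) and t=1.140 (7.83382) → t≈1.130

t = 1.130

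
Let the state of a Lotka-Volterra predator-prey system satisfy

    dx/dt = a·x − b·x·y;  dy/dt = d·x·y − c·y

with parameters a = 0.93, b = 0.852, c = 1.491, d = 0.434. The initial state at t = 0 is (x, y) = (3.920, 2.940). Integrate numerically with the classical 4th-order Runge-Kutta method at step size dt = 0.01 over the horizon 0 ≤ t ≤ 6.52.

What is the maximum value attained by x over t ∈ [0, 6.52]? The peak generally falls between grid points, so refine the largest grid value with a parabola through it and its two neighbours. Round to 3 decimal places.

t=0.000: state=(3.920, 2.940)
step 1 (dt=0.01): k1=(-6.174, 0.618), k2=(-6.135, 0.579), k3=(-6.135, 0.580), k4=(-6.096, 0.541); state += dt/6·(k1+2k2+2k3+k4)
t=0.010: state=(3.859, 2.946)
t=0.020: state=(3.798, 2.951)
t=0.030: state=(3.738, 2.955)
continuing one RK4 step at a time; state shown every 25 steps (Δt=0.25):
t=0.250: state=(2.643, 2.877)
t=0.500: state=(1.871, 2.522)
t=0.750: state=(1.446, 2.074)
t=1.000: state=(1.228, 1.650)
t=1.250: state=(1.135, 1.291)
t=1.500: state=(1.123, 1.004)
t=1.750: state=(1.172, 0.783)
t=2.000: state=(1.275, 0.616)
t=2.250: state=(1.431, 0.491)
t=2.500: state=(1.643, 0.399)
t=2.750: state=(1.919, 0.334)
t=3.000: state=(2.266, 0.288)
t=3.250: state=(2.698, 0.260)
t=3.500: state=(3.227, 0.246)
t=3.750: state=(3.863, 0.249)
t=4.000: state=(4.614, 0.272)
t=4.250: state=(5.468, 0.323)
t=4.500: state=(6.379, 0.423)
t=4.750: state=(7.225, 0.610)
t=5.000: state=(7.746, 0.951)
t=5.250: state=(7.547, 1.515)
t=5.500: state=(6.389, 2.241)
t=5.750: state=(4.675, 2.817)
t=6.000: state=(3.163, 2.956)
t=6.250: state=(2.173, 2.707)
t=6.500: state=(1.609, 2.283)
t=6.520: state=(1.577, 2.246)
largest grid value and its neighbours: x(5.060)=7.77973, x(5.070)=7.78082, x(5.080)=7.78055
parabola through these three points peaks at t≈5.073 with x≈7.78088

max x = 7.781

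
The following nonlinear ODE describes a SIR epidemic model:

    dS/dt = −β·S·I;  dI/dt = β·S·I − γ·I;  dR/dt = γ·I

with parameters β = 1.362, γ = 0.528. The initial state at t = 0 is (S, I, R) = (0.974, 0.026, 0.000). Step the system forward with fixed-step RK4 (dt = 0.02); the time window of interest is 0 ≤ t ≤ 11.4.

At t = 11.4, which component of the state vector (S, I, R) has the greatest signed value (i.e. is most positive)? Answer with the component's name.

largest component: R

t=0.000: state=(0.974, 0.026, 0.000)
step 1 (dt=0.02): k1=(-0.034, 0.021, 0.014), k2=(-0.035, 0.021, 0.014), k3=(-0.035, 0.021, 0.014), k4=(-0.035, 0.021, 0.014); state += dt/6·(k1+2k2+2k3+k4)
t=0.020: state=(0.973, 0.026, 0.000)
t=0.040: state=(0.973, 0.027, 0.001)
t=0.060: state=(0.972, 0.027, 0.001)
continuing one RK4 step at a time; state shown every 25 steps (Δt=0.5):
t=0.500: state=(0.953, 0.039, 0.008)
t=1.000: state=(0.923, 0.056, 0.021)
t=1.500: state=(0.882, 0.080, 0.039)
t=2.000: state=(0.827, 0.110, 0.063)
t=2.500: state=(0.759, 0.144, 0.097)
t=3.000: state=(0.679, 0.181, 0.140)
t=3.500: state=(0.593, 0.215, 0.192)
t=4.000: state=(0.508, 0.240, 0.252)
t=4.500: state=(0.429, 0.253, 0.318)
t=5.000: state=(0.361, 0.254, 0.385)
t=5.500: state=(0.304, 0.245, 0.451)
t=6.000: state=(0.259, 0.228, 0.513)
t=6.500: state=(0.223, 0.206, 0.571)
t=7.000: state=(0.196, 0.182, 0.622)
t=7.500: state=(0.174, 0.159, 0.667)
t=8.000: state=(0.158, 0.136, 0.706)
t=8.500: state=(0.145, 0.116, 0.739)
t=9.000: state=(0.135, 0.098, 0.767)
t=9.500: state=(0.127, 0.082, 0.791)
t=10.000: state=(0.120, 0.069, 0.811)
t=10.500: state=(0.115, 0.057, 0.828)
t=11.000: state=(0.111, 0.047, 0.841)
t=11.400: state=(0.109, 0.041, 0.851)
compare at T: S=0.109, I=0.041, R=0.851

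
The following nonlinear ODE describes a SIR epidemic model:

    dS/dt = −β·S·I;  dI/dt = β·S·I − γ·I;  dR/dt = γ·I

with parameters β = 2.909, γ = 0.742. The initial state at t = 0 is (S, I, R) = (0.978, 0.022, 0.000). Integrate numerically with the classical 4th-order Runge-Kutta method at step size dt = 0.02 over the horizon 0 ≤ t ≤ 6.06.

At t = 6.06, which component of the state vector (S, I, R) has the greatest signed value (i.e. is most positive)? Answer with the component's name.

largest component: R

t=0.000: state=(0.978, 0.022, 0.000)
step 1 (dt=0.02): k1=(-0.063, 0.046, 0.016), k2=(-0.064, 0.047, 0.017), k3=(-0.064, 0.047, 0.017), k4=(-0.065, 0.048, 0.017); state += dt/6·(k1+2k2+2k3+k4)
t=0.020: state=(0.977, 0.023, 0.000)
t=0.040: state=(0.975, 0.024, 0.001)
t=0.060: state=(0.974, 0.025, 0.001)
continuing one RK4 step at a time; state shown every 10 steps (Δt=0.2):
t=0.200: state=(0.963, 0.033, 0.004)
t=0.400: state=(0.940, 0.050, 0.010)
t=0.600: state=(0.907, 0.074, 0.019)
t=0.800: state=(0.861, 0.107, 0.033)
t=1.000: state=(0.800, 0.149, 0.051)
t=1.200: state=(0.723, 0.200, 0.077)
t=1.400: state=(0.633, 0.256, 0.111)
t=1.600: state=(0.537, 0.310, 0.153)
t=1.800: state=(0.442, 0.356, 0.203)
t=2.000: state=(0.356, 0.386, 0.258)
t=2.200: state=(0.283, 0.401, 0.317)
t=2.400: state=(0.224, 0.400, 0.376)
t=2.600: state=(0.178, 0.387, 0.435)
t=2.800: state=(0.143, 0.366, 0.491)
t=3.000: state=(0.116, 0.341, 0.543)
t=3.200: state=(0.096, 0.312, 0.592)
t=3.400: state=(0.081, 0.283, 0.636)
t=3.600: state=(0.069, 0.255, 0.676)
t=3.800: state=(0.060, 0.228, 0.712)
t=4.000: state=(0.053, 0.203, 0.744)
t=4.200: state=(0.047, 0.181, 0.772)
t=4.400: state=(0.043, 0.160, 0.797)
t=4.600: state=(0.039, 0.141, 0.820)
t=4.800: state=(0.036, 0.124, 0.839)
t=5.000: state=(0.034, 0.109, 0.857)
t=5.200: state=(0.032, 0.096, 0.872)
t=5.400: state=(0.030, 0.084, 0.885)
t=5.600: state=(0.029, 0.074, 0.897)
t=5.800: state=(0.028, 0.065, 0.907)
t=6.000: state=(0.027, 0.057, 0.916)
t=6.060: state=(0.027, 0.055, 0.919)
compare at T: S=0.027, I=0.055, R=0.919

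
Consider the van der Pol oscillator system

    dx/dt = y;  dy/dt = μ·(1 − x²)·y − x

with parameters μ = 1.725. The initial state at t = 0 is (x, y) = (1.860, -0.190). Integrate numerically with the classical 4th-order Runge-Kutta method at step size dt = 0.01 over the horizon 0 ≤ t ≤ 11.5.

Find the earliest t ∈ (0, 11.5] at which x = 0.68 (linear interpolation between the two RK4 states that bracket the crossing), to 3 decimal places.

t=0.000: state=(1.860, -0.190)
step 1 (dt=0.01): k1=(-0.190, -1.054), k2=(-0.195, -1.032), k3=(-0.195, -1.032), k4=(-0.200, -1.011); state += dt/6·(k1+2k2+2k3+k4)
t=0.010: state=(1.858, -0.200)
t=0.020: state=(1.856, -0.210)
t=0.030: state=(1.854, -0.220)
continuing one RK4 step at a time; state shown every 50 steps (Δt=0.5):
t=0.500: state=(1.687, -0.442)
t=1.000: state=(1.431, -0.590)
t=1.500: state=(1.077, -0.866)
t=1.870: state=(0.680, -1.344)
next step: t=1.880: state=(0.667, -1.363) — x has crossed 0.68
linear interpolation between t=1.870 (0.68029) and t=1.880 (0.66676) → t≈1.870

t = 1.870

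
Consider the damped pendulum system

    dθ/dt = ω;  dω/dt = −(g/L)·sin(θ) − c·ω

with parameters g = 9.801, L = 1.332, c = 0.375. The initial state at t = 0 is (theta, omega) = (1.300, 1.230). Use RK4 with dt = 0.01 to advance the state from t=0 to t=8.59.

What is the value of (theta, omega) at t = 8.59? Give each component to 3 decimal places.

(theta, omega) = (-0.274, -0.023)

t=0.000: state=(1.300, 1.230)
step 1 (dt=0.01): k1=(1.230, -7.551), k2=(1.192, -7.549), k3=(1.192, -7.549), k4=(1.155, -7.546); state += dt/6·(k1+2k2+2k3+k4)
t=0.010: state=(1.312, 1.155)
t=0.020: state=(1.323, 1.079)
t=0.030: state=(1.334, 1.004)
continuing one RK4 step at a time; state shown every 50 steps (Δt=0.5):
t=0.500: state=(1.018, -2.193)
t=1.000: state=(-0.419, -2.721)
t=1.500: state=(-1.070, 0.291)
t=2.000: state=(-0.271, 2.467)
t=2.500: state=(0.745, 1.046)
t=3.000: state=(0.599, -1.481)
t=3.500: state=(-0.325, -1.643)
t=4.000: state=(-0.644, 0.467)
t=4.500: state=(-0.029, 1.596)
t=5.000: state=(0.520, 0.313)
t=5.500: state=(0.252, -1.182)
t=6.000: state=(-0.323, -0.773)
t=6.500: state=(-0.345, 0.651)
t=7.000: state=(0.123, 0.920)
t=7.500: state=(0.336, -0.161)
t=8.000: state=(0.036, -0.831)
t=8.500: state=(-0.264, -0.204)
t=8.590: state=(-0.274, -0.023)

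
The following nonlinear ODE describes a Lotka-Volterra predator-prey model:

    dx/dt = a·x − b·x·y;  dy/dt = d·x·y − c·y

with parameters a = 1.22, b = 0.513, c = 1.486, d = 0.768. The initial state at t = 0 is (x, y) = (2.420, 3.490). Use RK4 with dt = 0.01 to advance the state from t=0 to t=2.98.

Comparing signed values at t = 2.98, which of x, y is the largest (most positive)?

t=0.000: state=(2.420, 3.490)
step 1 (dt=0.01): k1=(-1.380, 1.300), k2=(-1.384, 1.284), k3=(-1.384, 1.284), k4=(-1.388, 1.268); state += dt/6·(k1+2k2+2k3+k4)
t=0.010: state=(2.406, 3.503)
t=0.020: state=(2.392, 3.515)
t=0.030: state=(2.378, 3.528)
continuing one RK4 step at a time; state shown every 10 steps (Δt=0.1):
t=0.100: state=(2.279, 3.603)
t=0.200: state=(2.136, 3.679)
t=0.300: state=(1.995, 3.716)
t=0.400: state=(1.863, 3.714)
t=0.500: state=(1.741, 3.676)
t=0.600: state=(1.631, 3.606)
t=0.700: state=(1.535, 3.510)
t=0.800: state=(1.453, 3.393)
t=0.900: state=(1.384, 3.261)
t=1.000: state=(1.328, 3.119)
t=1.100: state=(1.283, 2.971)
t=1.200: state=(1.249, 2.822)
t=1.300: state=(1.226, 2.675)
t=1.400: state=(1.212, 2.532)
t=1.500: state=(1.206, 2.394)
t=1.600: state=(1.210, 2.264)
t=1.700: state=(1.220, 2.142)
t=1.800: state=(1.239, 2.029)
t=1.900: state=(1.265, 1.925)
t=2.000: state=(1.298, 1.831)
t=2.100: state=(1.338, 1.746)
t=2.200: state=(1.384, 1.671)
t=2.300: state=(1.438, 1.605)
t=2.400: state=(1.498, 1.548)
t=2.500: state=(1.566, 1.501)
t=2.600: state=(1.639, 1.463)
t=2.700: state=(1.719, 1.435)
t=2.800: state=(1.806, 1.416)
t=2.900: state=(1.898, 1.407)
t=2.980: state=(1.975, 1.407)
compare at T: x=1.975, y=1.407

largest component: x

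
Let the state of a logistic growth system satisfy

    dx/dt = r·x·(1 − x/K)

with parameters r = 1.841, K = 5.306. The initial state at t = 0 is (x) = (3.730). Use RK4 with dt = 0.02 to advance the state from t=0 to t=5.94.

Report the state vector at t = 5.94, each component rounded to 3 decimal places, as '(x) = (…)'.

(x) = (5.306)

t=0.000: state=(3.730)
step 1 (dt=0.02): k1=(2.040), k2=(2.024), k3=(2.024), k4=(2.009); state += dt/6·(k1+2k2+2k3+k4)
t=0.020: state=(3.770)
t=0.040: state=(3.810)
t=0.060: state=(3.850)
continuing one RK4 step at a time; state shown every 10 steps (Δt=0.2):
t=0.200: state=(4.106)
t=0.400: state=(4.413)
t=0.600: state=(4.654)
t=0.800: state=(4.837)
t=1.000: state=(4.973)
t=1.200: state=(5.071)
t=1.400: state=(5.141)
t=1.600: state=(5.191)
t=1.800: state=(5.226)
t=2.000: state=(5.250)
t=2.200: state=(5.267)
t=2.400: state=(5.279)
t=2.600: state=(5.287)
t=2.800: state=(5.293)
t=3.000: state=(5.297)
t=3.200: state=(5.300)
t=3.400: state=(5.302)
t=3.600: state=(5.303)
t=3.800: state=(5.304)
t=4.000: state=(5.305)
t=4.200: state=(5.305)
t=4.400: state=(5.305)
t=4.600: state=(5.306)
t=4.800: state=(5.306)
t=5.000: state=(5.306)
t=5.200: state=(5.306)
t=5.400: state=(5.306)
t=5.600: state=(5.306)
t=5.800: state=(5.306)
t=5.940: state=(5.306)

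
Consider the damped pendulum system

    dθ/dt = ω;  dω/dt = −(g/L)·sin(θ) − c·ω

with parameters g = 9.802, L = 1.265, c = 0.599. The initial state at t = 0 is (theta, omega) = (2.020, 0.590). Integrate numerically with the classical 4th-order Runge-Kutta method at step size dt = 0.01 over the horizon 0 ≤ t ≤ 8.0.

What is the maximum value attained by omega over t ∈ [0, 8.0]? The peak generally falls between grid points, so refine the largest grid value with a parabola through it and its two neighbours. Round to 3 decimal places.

t=0.000: state=(2.020, 0.590)
step 1 (dt=0.01): k1=(0.590, -7.333), k2=(0.553, -7.301), k3=(0.553, -7.302), k4=(0.517, -7.271); state += dt/6·(k1+2k2+2k3+k4)
t=0.010: state=(2.026, 0.517)
t=0.020: state=(2.030, 0.445)
t=0.030: state=(2.034, 0.373)
continuing one RK4 step at a time; state shown every 50 steps (Δt=0.5):
t=0.500: state=(1.470, -2.714)
t=1.000: state=(-0.335, -3.546)
t=1.500: state=(-1.256, 0.043)
t=2.000: state=(-0.464, 2.682)
t=2.500: state=(0.705, 1.324)
t=3.000: state=(0.645, -1.390)
t=3.500: state=(-0.253, -1.616)
t=4.000: state=(-0.571, 0.422)
t=4.500: state=(-0.026, 1.367)
t=5.000: state=(0.413, 0.170)
t=5.500: state=(0.163, -0.954)
t=6.000: state=(-0.251, -0.453)
t=6.500: state=(-0.204, 0.555)
t=7.000: state=(0.118, 0.522)
t=7.500: state=(0.190, -0.241)
t=8.000: state=(-0.025, -0.466)
largest grid value and its neighbours: omega(2.080)=2.76601, omega(2.090)=2.76721, omega(2.100)=2.76631
parabola through these three points peaks at t≈2.091 with omega≈2.76721

max omega = 2.767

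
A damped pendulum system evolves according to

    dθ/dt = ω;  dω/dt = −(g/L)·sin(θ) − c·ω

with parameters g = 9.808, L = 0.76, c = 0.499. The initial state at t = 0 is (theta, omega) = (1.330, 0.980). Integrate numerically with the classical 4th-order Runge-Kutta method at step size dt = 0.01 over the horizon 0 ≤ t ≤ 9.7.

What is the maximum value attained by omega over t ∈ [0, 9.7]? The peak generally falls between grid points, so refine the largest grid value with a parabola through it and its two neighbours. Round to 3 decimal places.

t=0.000: state=(1.330, 0.980)
step 1 (dt=0.01): k1=(0.980, -13.022), k2=(0.915, -13.004), k3=(0.915, -13.003), k4=(0.850, -12.985); state += dt/6·(k1+2k2+2k3+k4)
t=0.010: state=(1.339, 0.850)
t=0.020: state=(1.347, 0.720)
t=0.030: state=(1.354, 0.591)
continuing one RK4 step at a time; state shown every 50 steps (Δt=0.5):
t=0.500: state=(0.386, -3.977)
t=1.000: state=(-1.041, -0.506)
t=1.500: state=(-0.120, 3.237)
t=2.000: state=(0.822, -0.243)
t=2.500: state=(-0.119, -2.468)
t=3.000: state=(-0.601, 0.872)
t=3.500: state=(0.277, 1.646)
t=4.000: state=(0.377, -1.220)
t=4.500: state=(-0.342, -0.865)
t=5.000: state=(-0.173, 1.261)
t=5.500: state=(0.327, 0.225)
t=6.000: state=(0.015, -1.068)
t=6.500: state=(-0.260, 0.217)
t=7.000: state=(0.085, 0.751)
t=7.500: state=(0.170, -0.451)
t=8.000: state=(-0.131, -0.414)
t=8.500: state=(-0.083, 0.510)
t=9.000: state=(0.134, 0.128)
t=9.500: state=(0.013, -0.446)
t=9.700: state=(-0.068, -0.330)
largest grid value and its neighbours: omega(1.490)=3.23550, omega(1.500)=3.23684, omega(1.510)=3.23403
parabola through these three points peaks at t≈1.498 with omega≈3.23690

max omega = 3.237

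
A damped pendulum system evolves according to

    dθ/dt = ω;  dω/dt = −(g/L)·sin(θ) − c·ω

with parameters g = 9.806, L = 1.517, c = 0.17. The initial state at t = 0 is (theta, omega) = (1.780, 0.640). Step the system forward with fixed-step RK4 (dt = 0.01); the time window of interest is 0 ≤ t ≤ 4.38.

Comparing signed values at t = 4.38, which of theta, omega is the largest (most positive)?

largest component: omega

t=0.000: state=(1.780, 0.640)
step 1 (dt=0.01): k1=(0.640, -6.432), k2=(0.608, -6.422), k3=(0.608, -6.422), k4=(0.576, -6.413); state += dt/6·(k1+2k2+2k3+k4)
t=0.010: state=(1.786, 0.576)
t=0.020: state=(1.792, 0.512)
t=0.030: state=(1.796, 0.448)
continuing one RK4 step at a time; state shown every 20 steps (Δt=0.2):
t=0.200: state=(1.781, -0.619)
t=0.400: state=(1.534, -1.859)
t=0.600: state=(1.043, -3.011)
t=0.800: state=(0.358, -3.723)
t=1.000: state=(-0.388, -3.575)
t=1.200: state=(-1.018, -2.631)
t=1.400: state=(-1.418, -1.348)
t=1.600: state=(-1.556, -0.036)
t=1.800: state=(-1.435, 1.234)
t=2.000: state=(-1.069, 2.400)
t=2.200: state=(-0.498, 3.215)
t=2.400: state=(0.169, 3.312)
t=2.600: state=(0.773, 2.618)
t=2.800: state=(1.186, 1.469)
t=3.000: state=(1.353, 0.200)
t=3.200: state=(1.268, -1.041)
t=3.400: state=(0.945, -2.148)
t=3.600: state=(0.433, -2.886)
t=3.800: state=(-0.164, -2.956)
t=4.000: state=(-0.701, -2.317)
t=4.200: state=(-1.062, -1.249)
t=4.380: state=(-1.190, -0.169)
compare at T: theta=-1.190, omega=-0.169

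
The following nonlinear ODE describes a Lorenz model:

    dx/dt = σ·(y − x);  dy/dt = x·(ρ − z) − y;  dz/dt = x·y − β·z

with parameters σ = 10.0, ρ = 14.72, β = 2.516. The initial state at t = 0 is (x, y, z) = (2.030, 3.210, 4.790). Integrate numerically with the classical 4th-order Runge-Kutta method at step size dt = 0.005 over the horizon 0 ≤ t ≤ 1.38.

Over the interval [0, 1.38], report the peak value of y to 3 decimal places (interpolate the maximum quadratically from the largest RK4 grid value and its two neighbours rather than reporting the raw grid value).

t=0.000: state=(2.030, 3.210, 4.790)
step 1 (dt=0.005): k1=(11.800, 16.948, -5.535), k2=(11.929, 17.227, -5.319), k3=(11.932, 17.228, -5.317), k4=(12.065, 17.510, -5.097); state += dt/6·(k1+2k2+2k3+k4)
t=0.005: state=(2.090, 3.296, 4.763)
t=0.010: state=(2.151, 3.385, 4.739)
t=0.015: state=(2.213, 3.477, 4.717)
continuing one RK4 step at a time; state shown every 10 steps (Δt=0.05):
t=0.050: state=(2.696, 4.204, 4.635)
t=0.100: state=(3.559, 5.522, 4.802)
t=0.150: state=(4.673, 7.175, 5.464)
t=0.200: state=(6.057, 9.066, 6.876)
t=0.250: state=(7.634, 10.850, 9.296)
t=0.300: state=(9.151, 11.842, 12.741)
t=0.350: state=(10.146, 11.263, 16.579)
t=0.400: state=(10.144, 8.977, 19.533)
t=0.450: state=(9.039, 5.939, 20.610)
t=0.500: state=(7.245, 3.387, 19.939)
t=0.550: state=(5.366, 1.845, 18.335)
t=0.600: state=(3.811, 1.149, 16.477)
t=0.650: state=(2.710, 0.953, 14.684)
t=0.700: state=(2.024, 1.001, 13.054)
t=0.750: state=(1.653, 1.164, 11.602)
t=0.800: state=(1.508, 1.394, 10.324)
t=0.850: state=(1.524, 1.691, 9.213)
t=0.900: state=(1.668, 2.073, 8.264)
t=0.950: state=(1.929, 2.572, 7.483)
t=1.000: state=(2.316, 3.226, 6.886)
t=1.050: state=(2.848, 4.078, 6.515)
t=1.100: state=(3.556, 5.166, 6.440)
t=1.150: state=(4.466, 6.501, 6.779)
t=1.200: state=(5.587, 8.023, 7.699)
t=1.250: state=(6.871, 9.518, 9.375)
t=1.300: state=(8.160, 10.568, 11.854)
t=1.350: state=(9.160, 10.626, 14.832)
t=1.380: state=(9.470, 10.037, 16.551)
largest grid value and its neighbours: y(0.305)=11.86538, y(0.310)=11.87151, y(0.315)=11.86012
parabola through these three points peaks at t≈0.309 with y≈11.87171

max y = 11.872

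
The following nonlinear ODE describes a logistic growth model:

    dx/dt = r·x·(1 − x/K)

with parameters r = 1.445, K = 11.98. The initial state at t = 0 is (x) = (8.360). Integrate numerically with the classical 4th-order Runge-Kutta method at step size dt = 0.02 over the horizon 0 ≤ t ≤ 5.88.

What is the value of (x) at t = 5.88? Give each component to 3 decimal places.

(x) = (11.979)

t=0.000: state=(8.360)
step 1 (dt=0.02): k1=(3.650), k2=(3.629), k3=(3.629), k4=(3.608); state += dt/6·(k1+2k2+2k3+k4)
t=0.020: state=(8.433)
t=0.040: state=(8.504)
t=0.060: state=(8.575)
continuing one RK4 step at a time; state shown every 10 steps (Δt=0.2):
t=0.200: state=(9.046)
t=0.400: state=(9.639)
t=0.600: state=(10.136)
t=0.800: state=(10.543)
t=1.000: state=(10.870)
t=1.200: state=(11.129)
t=1.400: state=(11.331)
t=1.600: state=(11.487)
t=1.800: state=(11.607)
t=2.000: state=(11.698)
t=2.200: state=(11.768)
t=2.400: state=(11.820)
t=2.600: state=(11.860)
t=2.800: state=(11.890)
t=3.000: state=(11.912)
t=3.200: state=(11.929)
t=3.400: state=(11.942)
t=3.600: state=(11.952)
t=3.800: state=(11.959)
t=4.000: state=(11.964)
t=4.200: state=(11.968)
t=4.400: state=(11.971)
t=4.600: state=(11.973)
t=4.800: state=(11.975)
t=5.000: state=(11.976)
t=5.200: state=(11.977)
t=5.400: state=(11.978)
t=5.600: state=(11.978)
t=5.800: state=(11.979)
t=5.880: state=(11.979)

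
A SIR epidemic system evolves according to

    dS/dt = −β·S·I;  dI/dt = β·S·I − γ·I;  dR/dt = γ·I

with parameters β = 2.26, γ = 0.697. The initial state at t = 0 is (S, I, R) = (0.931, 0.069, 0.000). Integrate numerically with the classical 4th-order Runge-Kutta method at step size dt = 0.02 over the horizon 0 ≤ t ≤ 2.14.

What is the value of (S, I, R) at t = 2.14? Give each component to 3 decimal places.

t=0.000: state=(0.931, 0.069, 0.000)
step 1 (dt=0.02): k1=(-0.145, 0.097, 0.048), k2=(-0.147, 0.098, 0.049), k3=(-0.147, 0.098, 0.049), k4=(-0.149, 0.099, 0.049); state += dt/6·(k1+2k2+2k3+k4)
t=0.020: state=(0.928, 0.071, 0.001)
t=0.040: state=(0.925, 0.073, 0.002)
t=0.060: state=(0.922, 0.075, 0.003)
continuing one RK4 step at a time; state shown every 5 steps (Δt=0.1):
t=0.100: state=(0.916, 0.079, 0.005)
t=0.200: state=(0.898, 0.091, 0.011)
t=0.300: state=(0.879, 0.103, 0.018)
t=0.400: state=(0.857, 0.117, 0.026)
t=0.500: state=(0.833, 0.133, 0.034)
t=0.600: state=(0.807, 0.149, 0.044)
t=0.700: state=(0.779, 0.166, 0.055)
t=0.800: state=(0.749, 0.184, 0.067)
t=0.900: state=(0.717, 0.203, 0.081)
t=1.000: state=(0.683, 0.221, 0.095)
t=1.100: state=(0.648, 0.240, 0.112)
t=1.200: state=(0.613, 0.258, 0.129)
t=1.300: state=(0.577, 0.275, 0.148)
t=1.400: state=(0.541, 0.291, 0.167)
t=1.500: state=(0.506, 0.306, 0.188)
t=1.600: state=(0.471, 0.319, 0.210)
t=1.700: state=(0.438, 0.329, 0.232)
t=1.800: state=(0.406, 0.338, 0.256)
t=1.900: state=(0.376, 0.344, 0.280)
t=2.000: state=(0.348, 0.349, 0.304)
t=2.100: state=(0.321, 0.351, 0.328)
t=2.140: state=(0.311, 0.351, 0.338)

(S, I, R) = (0.311, 0.351, 0.338)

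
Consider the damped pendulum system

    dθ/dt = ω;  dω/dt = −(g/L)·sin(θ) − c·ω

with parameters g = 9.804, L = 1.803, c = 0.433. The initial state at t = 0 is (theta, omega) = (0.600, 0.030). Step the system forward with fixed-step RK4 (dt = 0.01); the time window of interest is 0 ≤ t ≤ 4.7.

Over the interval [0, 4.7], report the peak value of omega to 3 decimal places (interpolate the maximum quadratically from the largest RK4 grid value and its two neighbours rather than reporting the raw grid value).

max omega = 0.893

t=0.000: state=(0.600, 0.030)
step 1 (dt=0.01): k1=(0.030, -3.083), k2=(0.015, -3.077), k3=(0.015, -3.077), k4=(-0.001, -3.071); state += dt/6·(k1+2k2+2k3+k4)
t=0.010: state=(0.600, -0.001)
t=0.020: state=(0.600, -0.031)
t=0.030: state=(0.600, -0.062)
continuing one RK4 step at a time; state shown every 20 steps (Δt=0.2):
t=0.200: state=(0.547, -0.546)
t=0.400: state=(0.391, -0.976)
t=0.600: state=(0.171, -1.186)
t=0.800: state=(-0.066, -1.140)
t=1.000: state=(-0.269, -0.865)
t=1.200: state=(-0.402, -0.443)
t=1.400: state=(-0.443, 0.029)
t=1.600: state=(-0.393, 0.456)
t=1.800: state=(-0.269, 0.761)
t=2.000: state=(-0.101, 0.890)
t=2.200: state=(0.074, 0.828)
t=2.400: state=(0.219, 0.602)
t=2.600: state=(0.308, 0.274)
t=2.800: state=(0.327, -0.080)
t=3.000: state=(0.279, -0.389)
t=3.200: state=(0.179, -0.596)
t=3.400: state=(0.050, -0.665)
t=3.600: state=(-0.078, -0.593)
t=3.800: state=(-0.180, -0.406)
t=4.000: state=(-0.236, -0.153)
t=4.200: state=(-0.240, 0.110)
t=4.400: state=(-0.195, 0.329)
t=4.600: state=(-0.114, 0.464)
t=4.700: state=(-0.066, 0.492)
largest grid value and its neighbours: omega(2.020)=0.89244, omega(2.030)=0.89284, omega(2.040)=0.89275
parabola through these three points peaks at t≈2.033 with omega≈0.89286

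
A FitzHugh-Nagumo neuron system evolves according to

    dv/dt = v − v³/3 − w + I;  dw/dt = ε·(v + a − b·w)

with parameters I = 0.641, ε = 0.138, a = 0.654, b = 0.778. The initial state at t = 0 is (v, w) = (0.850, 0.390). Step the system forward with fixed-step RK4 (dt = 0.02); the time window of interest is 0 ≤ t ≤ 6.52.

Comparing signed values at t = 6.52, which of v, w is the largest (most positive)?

t=0.000: state=(0.850, 0.390)
step 1 (dt=0.02): k1=(0.896, 0.166), k2=(0.897, 0.167), k3=(0.897, 0.167), k4=(0.898, 0.168); state += dt/6·(k1+2k2+2k3+k4)
t=0.020: state=(0.868, 0.393)
t=0.040: state=(0.886, 0.397)
t=0.060: state=(0.904, 0.400)
continuing one RK4 step at a time; state shown every 25 steps (Δt=0.5):
t=0.500: state=(1.275, 0.486)
t=1.000: state=(1.549, 0.600)
t=1.500: state=(1.648, 0.721)
t=2.000: state=(1.651, 0.838)
t=2.500: state=(1.614, 0.948)
t=3.000: state=(1.561, 1.049)
t=3.500: state=(1.500, 1.141)
t=4.000: state=(1.436, 1.224)
t=4.500: state=(1.367, 1.298)
t=5.000: state=(1.294, 1.364)
t=5.500: state=(1.216, 1.421)
t=6.000: state=(1.130, 1.469)
t=6.500: state=(1.035, 1.509)
t=6.520: state=(1.031, 1.510)
compare at T: v=1.031, w=1.510

largest component: w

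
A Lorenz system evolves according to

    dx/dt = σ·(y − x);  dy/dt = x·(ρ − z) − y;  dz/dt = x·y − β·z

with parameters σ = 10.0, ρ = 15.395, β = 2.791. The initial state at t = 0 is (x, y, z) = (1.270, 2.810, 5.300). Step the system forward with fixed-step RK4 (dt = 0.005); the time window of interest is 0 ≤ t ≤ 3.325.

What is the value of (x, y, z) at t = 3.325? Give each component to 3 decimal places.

(x, y, z) = (5.271, 3.864, 15.636)

t=0.000: state=(1.270, 2.810, 5.300)
step 1 (dt=0.005): k1=(15.400, 10.011, -11.224), k2=(15.265, 10.411, -11.004), k3=(15.279, 10.406, -11.006), k4=(15.156, 10.804, -10.785); state += dt/6·(k1+2k2+2k3+k4)
t=0.005: state=(1.346, 2.862, 5.245)
t=0.010: state=(1.422, 2.918, 5.192)
t=0.015: state=(1.496, 2.978, 5.142)
continuing one RK4 step at a time; state shown every 40 steps (Δt=0.2):
t=0.200: state=(5.095, 7.967, 5.720)
t=0.400: state=(10.905, 11.425, 18.687)
t=0.600: state=(4.889, 1.442, 18.006)
t=0.800: state=(1.744, 1.541, 10.783)
t=1.000: state=(2.697, 3.828, 7.015)
t=1.200: state=(6.735, 9.609, 9.045)
t=1.400: state=(9.760, 8.172, 19.897)
t=1.600: state=(4.153, 2.087, 15.834)
t=1.800: state=(2.770, 3.118, 10.161)
t=2.000: state=(4.995, 6.885, 8.735)
t=2.200: state=(9.061, 10.150, 15.671)
t=2.400: state=(6.544, 4.053, 18.004)
t=2.600: state=(3.601, 3.284, 12.548)
t=2.800: state=(4.671, 5.954, 9.948)
t=3.000: state=(7.953, 9.370, 13.804)
t=3.200: state=(7.458, 5.695, 17.882)
t=3.325: state=(5.271, 3.864, 15.636)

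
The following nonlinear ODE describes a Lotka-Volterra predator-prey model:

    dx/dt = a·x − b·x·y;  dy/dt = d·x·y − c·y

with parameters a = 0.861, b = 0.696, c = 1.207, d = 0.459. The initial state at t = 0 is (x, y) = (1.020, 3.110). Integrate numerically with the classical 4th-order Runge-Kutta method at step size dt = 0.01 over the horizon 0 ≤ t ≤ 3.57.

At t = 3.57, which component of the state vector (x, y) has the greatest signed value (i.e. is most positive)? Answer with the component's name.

t=0.000: state=(1.020, 3.110)
step 1 (dt=0.01): k1=(-1.330, -2.298), k2=(-1.313, -2.299), k3=(-1.313, -2.299), k4=(-1.296, -2.299); state += dt/6·(k1+2k2+2k3+k4)
t=0.010: state=(1.007, 3.087)
t=0.020: state=(0.994, 3.064)
t=0.030: state=(0.982, 3.041)
continuing one RK4 step at a time; state shown every 20 steps (Δt=0.2):
t=0.200: state=(0.811, 2.655)
t=0.400: state=(0.686, 2.233)
t=0.600: state=(0.613, 1.861)
t=0.800: state=(0.575, 1.544)
t=1.000: state=(0.562, 1.277)
t=1.200: state=(0.568, 1.057)
t=1.400: state=(0.590, 0.875)
t=1.600: state=(0.627, 0.727)
t=1.800: state=(0.679, 0.606)
t=2.000: state=(0.746, 0.508)
t=2.200: state=(0.831, 0.429)
t=2.400: state=(0.934, 0.366)
t=2.600: state=(1.058, 0.315)
t=2.800: state=(1.207, 0.274)
t=3.000: state=(1.383, 0.243)
t=3.200: state=(1.591, 0.218)
t=3.400: state=(1.836, 0.201)
t=3.570: state=(2.077, 0.190)
compare at T: x=2.077, y=0.190

largest component: x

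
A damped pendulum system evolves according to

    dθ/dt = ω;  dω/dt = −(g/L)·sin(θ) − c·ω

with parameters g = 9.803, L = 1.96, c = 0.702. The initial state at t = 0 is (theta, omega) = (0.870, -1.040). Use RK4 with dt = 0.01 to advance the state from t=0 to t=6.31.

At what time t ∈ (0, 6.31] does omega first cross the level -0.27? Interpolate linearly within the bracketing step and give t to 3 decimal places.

t = 1.122

t=0.000: state=(0.870, -1.040)
step 1 (dt=0.01): k1=(-1.040, -3.093), k2=(-1.055, -3.065), k3=(-1.055, -3.065), k4=(-1.071, -3.037); state += dt/6·(k1+2k2+2k3+k4)
t=0.010: state=(0.859, -1.071)
t=0.020: state=(0.849, -1.101)
t=0.030: state=(0.837, -1.130)
continuing one RK4 step at a time; state shown every 25 steps (Δt=0.25):
t=0.250: state=(0.529, -1.614)
t=0.500: state=(0.104, -1.704)
t=0.750: state=(-0.282, -1.312)
t=1.000: state=(-0.528, -0.632)
t=1.120: state=(-0.582, -0.275)
next step: t=1.130: state=(-0.585, -0.246) — omega has crossed -0.27
linear interpolation between t=1.120 (-0.27549) and t=1.130 (-0.24610) → t≈1.122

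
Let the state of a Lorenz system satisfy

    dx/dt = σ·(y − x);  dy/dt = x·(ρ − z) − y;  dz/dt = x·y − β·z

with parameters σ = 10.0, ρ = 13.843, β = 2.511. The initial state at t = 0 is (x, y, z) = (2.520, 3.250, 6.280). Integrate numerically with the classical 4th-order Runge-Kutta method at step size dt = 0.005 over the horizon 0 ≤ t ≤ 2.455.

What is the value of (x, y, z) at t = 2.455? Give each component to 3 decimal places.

t=0.000: state=(2.520, 3.250, 6.280)
step 1 (dt=0.005): k1=(7.300, 15.809, -7.579), k2=(7.513, 15.955, -7.372), k3=(7.511, 15.958, -7.370), k4=(7.722, 16.107, -7.160); state += dt/6·(k1+2k2+2k3+k4)
t=0.005: state=(2.558, 3.330, 6.243)
t=0.010: state=(2.597, 3.411, 6.208)
t=0.015: state=(2.639, 3.494, 6.176)
continuing one RK4 step at a time; state shown every 20 steps (Δt=0.1):
t=0.100: state=(3.654, 5.187, 6.031)
t=0.200: state=(5.576, 7.848, 7.383)
t=0.300: state=(7.920, 10.058, 11.289)
t=0.400: state=(9.091, 8.952, 16.368)
t=0.500: state=(7.589, 5.059, 18.017)
t=0.600: state=(4.946, 2.562, 16.014)
t=0.700: state=(3.166, 2.002, 13.214)
t=0.800: state=(2.512, 2.299, 10.791)
t=0.900: state=(2.630, 3.047, 8.987)
t=1.000: state=(3.321, 4.287, 7.947)
t=1.100: state=(4.572, 6.104, 8.001)
t=1.200: state=(6.307, 8.150, 9.715)
t=1.300: state=(7.906, 9.019, 13.163)
t=1.400: state=(8.110, 7.327, 16.265)
t=1.500: state=(6.598, 4.639, 16.546)
t=1.600: state=(4.739, 3.166, 14.745)
t=1.700: state=(3.613, 2.934, 12.543)
t=1.800: state=(3.324, 3.390, 10.698)
t=1.900: state=(3.687, 4.328, 9.502)
t=2.000: state=(4.578, 5.702, 9.223)
t=2.100: state=(5.865, 7.251, 10.203)
t=2.200: state=(7.133, 8.136, 12.479)
t=2.300: state=(7.584, 7.391, 14.920)
t=2.400: state=(6.792, 5.532, 15.757)
t=2.455: state=(6.041, 4.627, 15.391)

(x, y, z) = (6.041, 4.627, 15.391)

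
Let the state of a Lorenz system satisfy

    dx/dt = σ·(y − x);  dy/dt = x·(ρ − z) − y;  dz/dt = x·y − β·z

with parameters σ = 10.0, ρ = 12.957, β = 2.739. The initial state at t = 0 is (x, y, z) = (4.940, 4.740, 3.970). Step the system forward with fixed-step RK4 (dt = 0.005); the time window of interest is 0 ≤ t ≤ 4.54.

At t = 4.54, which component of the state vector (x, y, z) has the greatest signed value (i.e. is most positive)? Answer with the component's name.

t=0.000: state=(4.940, 4.740, 3.970)
step 1 (dt=0.005): k1=(-2.000, 39.656, 12.542), k2=(-0.959, 39.357, 12.921), k3=(-0.992, 39.376, 12.928), k4=(0.018, 39.095, 13.313); state += dt/6·(k1+2k2+2k3+k4)
t=0.005: state=(4.935, 4.937, 4.035)
t=0.010: state=(4.940, 5.131, 4.103)
t=0.015: state=(4.954, 5.323, 4.176)
continuing one RK4 step at a time; state shown every 40 steps (Δt=0.2):
t=0.200: state=(8.546, 10.632, 11.118)
t=0.400: state=(7.253, 4.276, 17.257)
t=0.600: state=(2.811, 1.829, 11.701)
t=0.800: state=(2.550, 3.062, 7.648)
t=1.000: state=(4.674, 6.297, 7.027)
t=1.200: state=(8.056, 9.063, 12.617)
t=1.400: state=(6.479, 4.495, 15.505)
t=1.600: state=(3.635, 3.055, 11.400)
t=1.800: state=(3.873, 4.580, 8.642)
t=2.000: state=(6.088, 7.402, 9.762)
t=2.200: state=(7.454, 7.083, 14.128)
t=2.400: state=(5.330, 4.182, 13.515)
t=2.600: state=(4.187, 4.213, 10.582)
t=2.800: state=(5.156, 5.995, 9.741)
t=3.000: state=(6.771, 7.247, 12.128)
t=3.200: state=(6.321, 5.533, 13.739)
t=3.400: state=(4.890, 4.482, 11.982)
t=3.600: state=(4.920, 5.309, 10.475)
t=3.800: state=(6.043, 6.613, 11.220)
t=4.000: state=(6.481, 6.254, 13.013)
t=4.200: state=(5.538, 5.035, 12.656)
t=4.400: state=(5.048, 5.099, 11.267)
t=4.540: state=(5.367, 5.735, 10.945)
compare at T: x=5.367, y=5.735, z=10.945

largest component: z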